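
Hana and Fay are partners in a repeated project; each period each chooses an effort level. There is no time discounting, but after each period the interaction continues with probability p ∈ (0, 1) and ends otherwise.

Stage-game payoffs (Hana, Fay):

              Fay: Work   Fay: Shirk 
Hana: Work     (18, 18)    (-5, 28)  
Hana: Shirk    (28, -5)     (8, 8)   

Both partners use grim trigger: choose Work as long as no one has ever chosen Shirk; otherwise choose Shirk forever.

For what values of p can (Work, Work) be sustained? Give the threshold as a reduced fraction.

Expected cooperation value is 18 + p·18 + p²·18 + … = 18/(1−p); deviation gives 28 + p·8/(1−p).
18 ≥ 28(1−p) + 8p ⇒ 20p ≥ 10 ⇒ p ≥ 10/20 = 1/2.

1/2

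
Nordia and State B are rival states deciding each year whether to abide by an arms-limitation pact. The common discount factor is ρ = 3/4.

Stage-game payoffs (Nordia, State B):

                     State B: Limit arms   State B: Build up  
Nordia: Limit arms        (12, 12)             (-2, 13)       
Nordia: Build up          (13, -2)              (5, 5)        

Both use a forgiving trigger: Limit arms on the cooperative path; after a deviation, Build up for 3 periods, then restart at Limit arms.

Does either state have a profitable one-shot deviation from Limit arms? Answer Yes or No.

IC: ρ+…+ρ^3 ≥ (13−12)/(12−5) = 1/7.
At ρ = 3/4: partial sum = 1.7344 ≥ 0.1429. Cooperation sustainable.

No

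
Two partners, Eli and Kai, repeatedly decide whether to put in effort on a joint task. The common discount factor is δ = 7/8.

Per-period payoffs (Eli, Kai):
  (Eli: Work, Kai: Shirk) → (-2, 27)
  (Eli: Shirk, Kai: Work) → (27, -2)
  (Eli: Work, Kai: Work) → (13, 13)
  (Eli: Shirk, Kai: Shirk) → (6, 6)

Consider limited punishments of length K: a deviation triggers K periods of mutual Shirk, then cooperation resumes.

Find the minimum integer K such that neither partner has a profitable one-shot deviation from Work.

IC: δ(1−δ^K)/(1−δ) ≥ (27−13)/(13−6) = 2.
With δ = 7/8: need 1 − δ^K ≥ 2·(1−7/8)/(7/8), i.e. δ^K ≤ 0.7143.
Since (7/8)^2 = 0.7656 and (7/8)^3 = 0.6699, the smallest such K is 3.

3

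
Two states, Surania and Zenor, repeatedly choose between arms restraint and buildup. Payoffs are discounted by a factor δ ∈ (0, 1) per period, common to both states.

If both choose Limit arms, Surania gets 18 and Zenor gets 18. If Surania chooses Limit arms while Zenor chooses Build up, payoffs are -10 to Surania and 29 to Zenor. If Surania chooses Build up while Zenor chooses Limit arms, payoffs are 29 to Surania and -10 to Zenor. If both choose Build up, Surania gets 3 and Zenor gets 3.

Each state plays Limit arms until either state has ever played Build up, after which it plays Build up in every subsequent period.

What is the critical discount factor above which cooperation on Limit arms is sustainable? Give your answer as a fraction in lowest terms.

Cooperation forever yields 18 each period: 18/(1−δ).
Deviating yields 29 once, then 3 forever: 29 + 3δ/(1−δ).
No profitable deviation requires 18/(1−δ) ≥ 29 + 3δ/(1−δ).
Multiplying by (1−δ): 18 ≥ 29(1−δ) + 3δ = 29 − 26δ.
So 26δ ≥ 11, i.e. δ ≥ 11/26.

11/26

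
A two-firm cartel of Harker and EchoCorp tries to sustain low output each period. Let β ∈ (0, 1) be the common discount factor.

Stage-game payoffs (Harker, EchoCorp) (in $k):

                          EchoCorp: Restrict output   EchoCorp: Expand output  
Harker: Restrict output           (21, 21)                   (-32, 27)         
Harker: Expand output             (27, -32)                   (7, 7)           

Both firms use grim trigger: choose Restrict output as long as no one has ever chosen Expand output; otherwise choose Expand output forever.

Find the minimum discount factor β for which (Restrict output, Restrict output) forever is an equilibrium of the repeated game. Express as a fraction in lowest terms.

3/10

21/(1−β) ≥ 27 + 7β/(1−β)
21 ≥ 27 − 20β
β ≥ 6/20 = 3/10.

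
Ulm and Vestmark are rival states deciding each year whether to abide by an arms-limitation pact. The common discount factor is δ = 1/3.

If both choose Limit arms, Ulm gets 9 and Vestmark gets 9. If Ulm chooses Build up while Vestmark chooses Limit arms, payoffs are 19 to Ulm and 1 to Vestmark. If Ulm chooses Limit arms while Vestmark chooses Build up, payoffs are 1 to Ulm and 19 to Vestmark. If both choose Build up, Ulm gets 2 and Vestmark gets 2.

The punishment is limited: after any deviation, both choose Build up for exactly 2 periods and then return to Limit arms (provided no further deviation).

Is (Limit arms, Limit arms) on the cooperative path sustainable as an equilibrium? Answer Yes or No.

No

IC: δ+…+δ^2 ≥ (19−9)/(9−2) = 10/7.
At δ = 1/3: partial sum = 0.4444 < 1.4286. Cooperation not sustainable.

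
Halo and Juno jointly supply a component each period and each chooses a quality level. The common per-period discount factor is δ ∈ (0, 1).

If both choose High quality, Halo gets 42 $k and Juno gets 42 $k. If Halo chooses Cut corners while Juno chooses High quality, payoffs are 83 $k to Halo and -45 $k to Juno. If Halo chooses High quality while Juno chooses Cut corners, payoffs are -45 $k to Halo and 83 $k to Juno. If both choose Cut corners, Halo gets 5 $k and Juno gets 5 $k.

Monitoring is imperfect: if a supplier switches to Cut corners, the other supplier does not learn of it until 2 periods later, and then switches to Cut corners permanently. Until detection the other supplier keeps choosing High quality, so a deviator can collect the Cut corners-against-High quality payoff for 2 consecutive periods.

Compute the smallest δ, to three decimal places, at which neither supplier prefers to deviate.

0.725

Deviating for the 2 undetected periods gains 83−42 = 41 per period over cooperation, then loses 42−5 = 37 per period forever once punishment starts.
Gain: 41(1 + δ + … + δ^1); loss: 37·δ^2/(1−δ).
No profitable deviation ⇔ 41(1−δ^2) ≤ 37·δ^2, i.e. δ^2 ≥ 41/(41+37) = 41/78.
Hence δ ≥ (41/78)^(1/2) ≈ 0.725.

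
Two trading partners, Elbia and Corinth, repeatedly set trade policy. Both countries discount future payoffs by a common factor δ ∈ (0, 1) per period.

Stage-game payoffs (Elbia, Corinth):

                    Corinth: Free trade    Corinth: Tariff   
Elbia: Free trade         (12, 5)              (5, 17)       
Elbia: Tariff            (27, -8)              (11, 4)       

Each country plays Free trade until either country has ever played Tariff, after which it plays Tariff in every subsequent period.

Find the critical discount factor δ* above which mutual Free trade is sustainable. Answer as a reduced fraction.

15/16

For Elbia: deviation gain 27−12 = 15, per-period punishment loss 12−11 = 1. IC gives δ ≥ 15/16.
For Corinth: gain 12, loss 1 per period, so δ ≥ 12/13.
The tighter constraint is Elbia's, so cooperation needs δ ≥ 15/16.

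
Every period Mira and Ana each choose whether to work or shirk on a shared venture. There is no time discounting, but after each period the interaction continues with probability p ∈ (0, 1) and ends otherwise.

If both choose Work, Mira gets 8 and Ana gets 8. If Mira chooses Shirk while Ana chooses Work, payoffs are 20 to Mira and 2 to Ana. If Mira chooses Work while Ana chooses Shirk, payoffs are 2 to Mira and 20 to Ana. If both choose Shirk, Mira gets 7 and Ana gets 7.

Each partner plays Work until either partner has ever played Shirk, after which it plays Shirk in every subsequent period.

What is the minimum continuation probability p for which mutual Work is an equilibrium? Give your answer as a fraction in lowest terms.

12/13

Expected cooperation value is 8 + p·8 + p²·8 + … = 8/(1−p); deviation gives 20 + p·7/(1−p).
8 ≥ 20(1−p) + 7p ⇒ 13p ≥ 12 ⇒ p ≥ 12/13.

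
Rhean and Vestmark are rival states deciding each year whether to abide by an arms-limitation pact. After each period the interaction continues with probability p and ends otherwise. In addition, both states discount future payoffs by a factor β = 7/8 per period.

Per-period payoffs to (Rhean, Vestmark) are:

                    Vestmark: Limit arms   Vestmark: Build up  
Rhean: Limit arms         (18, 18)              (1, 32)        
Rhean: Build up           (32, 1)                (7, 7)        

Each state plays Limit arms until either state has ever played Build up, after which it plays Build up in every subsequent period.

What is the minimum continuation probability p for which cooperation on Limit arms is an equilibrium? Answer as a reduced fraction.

16/25

With continuation probability p and discount β, the effective per-period discount factor is βp.
Grim-trigger IC: βp ≥ (32−18)/(32−7) = 14/25.
So p ≥ (14/25)/(7/8) = 16/25.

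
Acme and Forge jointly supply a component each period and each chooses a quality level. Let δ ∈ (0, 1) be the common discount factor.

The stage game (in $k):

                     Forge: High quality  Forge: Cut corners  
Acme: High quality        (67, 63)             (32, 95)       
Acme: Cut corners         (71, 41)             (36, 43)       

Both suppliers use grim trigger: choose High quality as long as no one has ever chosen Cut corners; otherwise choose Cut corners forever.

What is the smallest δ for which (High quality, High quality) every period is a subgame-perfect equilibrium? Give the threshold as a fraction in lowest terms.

8/13

Acme's threshold: (71−67)/(71−36) = 4/35.
Forge's threshold: (95−63)/(95−43) = 8/13.
4/35 < 8/13, so Forge binds and δ* = 8/13.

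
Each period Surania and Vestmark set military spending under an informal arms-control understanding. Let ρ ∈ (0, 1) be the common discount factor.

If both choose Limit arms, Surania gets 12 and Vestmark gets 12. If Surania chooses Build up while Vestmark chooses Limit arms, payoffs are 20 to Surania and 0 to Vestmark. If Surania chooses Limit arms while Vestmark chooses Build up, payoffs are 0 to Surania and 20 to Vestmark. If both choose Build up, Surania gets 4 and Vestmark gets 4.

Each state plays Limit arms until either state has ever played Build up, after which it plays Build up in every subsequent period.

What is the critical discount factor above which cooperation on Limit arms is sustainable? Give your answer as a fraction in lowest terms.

1/2

12/(1−ρ) ≥ 20 + 4ρ/(1−ρ)
12 ≥ 20 − 16ρ
ρ ≥ 8/16 = 1/2.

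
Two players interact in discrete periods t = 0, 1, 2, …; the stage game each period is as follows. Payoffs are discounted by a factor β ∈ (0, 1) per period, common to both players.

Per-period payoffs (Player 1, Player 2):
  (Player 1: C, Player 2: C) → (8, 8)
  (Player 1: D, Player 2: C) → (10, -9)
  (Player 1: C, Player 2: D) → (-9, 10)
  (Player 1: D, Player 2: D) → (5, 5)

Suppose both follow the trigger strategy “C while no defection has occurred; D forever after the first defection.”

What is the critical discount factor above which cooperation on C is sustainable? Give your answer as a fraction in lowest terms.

Under grim trigger the critical discount factor is (T−C)/(T−P) with T = 10, C = 8, P = 5.
β* = (10−8)/(10−5) = 2/5.

2/5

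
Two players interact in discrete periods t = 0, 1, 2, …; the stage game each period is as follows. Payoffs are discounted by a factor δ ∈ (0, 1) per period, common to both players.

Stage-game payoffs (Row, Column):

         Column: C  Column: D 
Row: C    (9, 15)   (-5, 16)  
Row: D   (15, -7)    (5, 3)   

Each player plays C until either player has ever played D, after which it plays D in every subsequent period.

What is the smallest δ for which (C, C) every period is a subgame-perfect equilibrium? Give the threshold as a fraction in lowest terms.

For Row: deviation gain 15−9 = 6, per-period punishment loss 9−5 = 4. IC gives δ ≥ 6/10 = 3/5.
For Column: gain 1, loss 12 per period, so δ ≥ 1/13.
The tighter constraint is Row's, so cooperation needs δ ≥ 3/5.

3/5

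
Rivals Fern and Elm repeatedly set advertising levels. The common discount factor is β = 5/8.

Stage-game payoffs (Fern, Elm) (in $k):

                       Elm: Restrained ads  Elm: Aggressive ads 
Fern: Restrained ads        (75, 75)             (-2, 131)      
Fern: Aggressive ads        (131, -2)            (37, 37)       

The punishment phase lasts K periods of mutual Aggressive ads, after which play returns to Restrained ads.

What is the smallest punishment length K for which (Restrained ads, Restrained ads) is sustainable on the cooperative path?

5

No profitable deviation requires (75−37)(β+…+β^K) ≥ 131−75, i.e. β+…+β^K ≥ 28/19 ≈ 1.4737.
With β = 5/8, the partial sums are K=1: 0.6250, K=2: 1.0156, K=3: 1.2598, K=4: 1.4124, K=5: 1.5077.
K = 5 is the first length at which the sum reaches 1.4737.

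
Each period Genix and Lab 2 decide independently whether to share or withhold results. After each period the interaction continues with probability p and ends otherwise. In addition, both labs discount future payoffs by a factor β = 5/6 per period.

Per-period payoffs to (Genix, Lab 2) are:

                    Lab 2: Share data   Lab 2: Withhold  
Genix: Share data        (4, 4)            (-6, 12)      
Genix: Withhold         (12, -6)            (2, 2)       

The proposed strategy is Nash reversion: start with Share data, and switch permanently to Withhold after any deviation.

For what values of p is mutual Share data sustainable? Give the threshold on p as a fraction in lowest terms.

Expected continuation weight on next period's payoff is β·p = 5/6·p, which plays the role of the discount factor.
Cooperation requires 5/6·p ≥ (12−4)/(12−2) = 4/5, hence p ≥ 24/25.

24/25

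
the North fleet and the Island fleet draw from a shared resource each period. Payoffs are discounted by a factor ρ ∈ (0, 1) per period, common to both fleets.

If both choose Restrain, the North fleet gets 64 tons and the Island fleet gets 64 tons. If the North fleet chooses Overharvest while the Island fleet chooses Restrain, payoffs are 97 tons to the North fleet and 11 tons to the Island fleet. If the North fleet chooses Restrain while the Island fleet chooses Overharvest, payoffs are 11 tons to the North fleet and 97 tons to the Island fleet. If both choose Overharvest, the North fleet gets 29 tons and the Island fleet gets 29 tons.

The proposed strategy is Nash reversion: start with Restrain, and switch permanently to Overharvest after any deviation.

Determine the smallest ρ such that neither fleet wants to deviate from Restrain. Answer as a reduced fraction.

33/68

One-period gain from deviating is 97 − 64 = 33. The loss is 64 − 29 = 35 in every subsequent period, with present value 35·ρ/(1−ρ).
Deviation is unprofitable when 35·ρ/(1−ρ) ≥ 33, i.e. ρ/(1−ρ) ≥ 33/35.
Equivalently ρ ≥ 33/(33+35) = 33/68.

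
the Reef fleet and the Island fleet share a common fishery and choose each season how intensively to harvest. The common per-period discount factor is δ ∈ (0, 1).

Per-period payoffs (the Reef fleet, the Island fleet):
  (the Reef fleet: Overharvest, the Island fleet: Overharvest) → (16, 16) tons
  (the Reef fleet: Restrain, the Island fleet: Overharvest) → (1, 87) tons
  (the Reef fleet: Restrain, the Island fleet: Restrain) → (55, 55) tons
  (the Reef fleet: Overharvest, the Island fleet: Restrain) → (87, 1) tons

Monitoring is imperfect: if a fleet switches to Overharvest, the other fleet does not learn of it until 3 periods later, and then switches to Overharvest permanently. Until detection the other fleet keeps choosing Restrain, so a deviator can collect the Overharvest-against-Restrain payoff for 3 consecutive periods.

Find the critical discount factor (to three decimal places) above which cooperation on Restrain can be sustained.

0.767

Deviating for the 3 undetected periods gains 87−55 = 32 per period over cooperation, then loses 55−16 = 39 per period forever once punishment starts.
Gain: 32(1 + δ + … + δ^2); loss: 39·δ^3/(1−δ).
No profitable deviation ⇔ 32(1−δ^3) ≤ 39·δ^3, i.e. δ^3 ≥ 32/(32+39) = 32/71.
Hence δ ≥ (32/71)^(1/3) ≈ 0.767.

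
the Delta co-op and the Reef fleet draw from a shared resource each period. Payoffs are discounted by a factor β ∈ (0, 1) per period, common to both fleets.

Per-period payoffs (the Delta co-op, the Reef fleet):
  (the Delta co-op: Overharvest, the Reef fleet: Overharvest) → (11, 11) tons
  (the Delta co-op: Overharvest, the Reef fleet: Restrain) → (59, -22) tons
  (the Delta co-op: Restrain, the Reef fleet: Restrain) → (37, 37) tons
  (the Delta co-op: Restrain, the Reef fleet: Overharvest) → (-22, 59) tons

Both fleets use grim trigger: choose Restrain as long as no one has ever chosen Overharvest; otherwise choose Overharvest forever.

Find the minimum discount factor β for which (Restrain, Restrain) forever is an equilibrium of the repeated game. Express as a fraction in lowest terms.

One-period gain from deviating is 59 − 37 = 22. The loss is 37 − 11 = 26 in every subsequent period, with present value 26·β/(1−β).
Deviation is unprofitable when 26·β/(1−β) ≥ 22, i.e. β/(1−β) ≥ 11/13.
Equivalently β ≥ 22/(22+26) = 11/24.

11/24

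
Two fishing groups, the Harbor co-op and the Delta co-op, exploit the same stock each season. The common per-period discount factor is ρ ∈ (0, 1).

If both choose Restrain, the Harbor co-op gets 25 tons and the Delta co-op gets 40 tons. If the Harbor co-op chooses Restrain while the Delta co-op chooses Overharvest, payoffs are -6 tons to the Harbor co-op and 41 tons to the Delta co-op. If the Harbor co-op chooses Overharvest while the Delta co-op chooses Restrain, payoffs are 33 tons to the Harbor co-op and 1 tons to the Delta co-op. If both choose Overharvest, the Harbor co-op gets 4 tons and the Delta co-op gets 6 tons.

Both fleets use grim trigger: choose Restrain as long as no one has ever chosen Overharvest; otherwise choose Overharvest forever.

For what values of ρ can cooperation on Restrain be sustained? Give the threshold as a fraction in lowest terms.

For the Harbor co-op: deviation gain 33−25 = 8, per-period punishment loss 25−4 = 21. IC gives ρ ≥ 8/29.
For the Delta co-op: gain 1, loss 34 per period, so ρ ≥ 1/35.
The tighter constraint is the Harbor co-op's, so cooperation needs ρ ≥ 8/29.

8/29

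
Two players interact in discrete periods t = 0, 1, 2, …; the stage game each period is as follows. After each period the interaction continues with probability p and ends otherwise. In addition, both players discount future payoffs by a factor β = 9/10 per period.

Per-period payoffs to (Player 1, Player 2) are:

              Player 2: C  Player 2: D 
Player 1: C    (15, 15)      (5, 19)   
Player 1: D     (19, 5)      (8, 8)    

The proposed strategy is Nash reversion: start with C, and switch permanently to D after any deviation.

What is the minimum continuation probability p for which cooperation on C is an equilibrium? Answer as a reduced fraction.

With continuation probability p and discount β, the effective per-period discount factor is βp.
Grim-trigger IC: βp ≥ (19−15)/(19−8) = 4/11.
So p ≥ (4/11)/(9/10) = 40/99.

40/99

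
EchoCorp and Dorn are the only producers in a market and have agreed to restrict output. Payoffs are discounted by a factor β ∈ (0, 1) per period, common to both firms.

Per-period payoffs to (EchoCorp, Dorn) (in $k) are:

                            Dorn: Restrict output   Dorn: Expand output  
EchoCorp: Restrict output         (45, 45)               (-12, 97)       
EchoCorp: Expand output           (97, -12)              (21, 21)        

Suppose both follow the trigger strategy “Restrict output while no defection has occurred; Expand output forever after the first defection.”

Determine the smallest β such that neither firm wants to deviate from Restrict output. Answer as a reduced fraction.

Cooperation forever yields 45 each period: 45/(1−β).
Deviating yields 97 once, then 21 forever: 97 + 21β/(1−β).
No profitable deviation requires 45/(1−β) ≥ 97 + 21β/(1−β).
Multiplying by (1−β): 45 ≥ 97(1−β) + 21β = 97 − 76β.
So 76β ≥ 52, i.e. β ≥ 52/76 = 13/19.

13/19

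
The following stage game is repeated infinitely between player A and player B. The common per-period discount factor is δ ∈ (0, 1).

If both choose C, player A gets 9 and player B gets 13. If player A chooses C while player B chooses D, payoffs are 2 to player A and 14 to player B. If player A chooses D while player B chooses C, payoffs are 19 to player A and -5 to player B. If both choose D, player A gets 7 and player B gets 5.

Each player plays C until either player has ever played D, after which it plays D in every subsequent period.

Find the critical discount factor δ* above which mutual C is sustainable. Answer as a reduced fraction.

player A's threshold: (19−9)/(19−7) = 5/6.
player B's threshold: (14−13)/(14−5) = 1/9.
5/6 > 1/9, so player A binds and δ* = 5/6.

5/6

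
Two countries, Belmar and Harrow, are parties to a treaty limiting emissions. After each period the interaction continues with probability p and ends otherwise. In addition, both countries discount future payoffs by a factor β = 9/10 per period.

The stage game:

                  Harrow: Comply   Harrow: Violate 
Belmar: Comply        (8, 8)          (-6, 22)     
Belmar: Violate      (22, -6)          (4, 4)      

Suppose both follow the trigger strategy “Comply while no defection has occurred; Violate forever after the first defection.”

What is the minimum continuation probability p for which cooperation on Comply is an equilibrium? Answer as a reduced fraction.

With continuation probability p and discount β, the effective per-period discount factor is βp.
Grim-trigger IC: βp ≥ (22−8)/(22−4) = 7/9.
So p ≥ (7/9)/(9/10) = 70/81.

70/81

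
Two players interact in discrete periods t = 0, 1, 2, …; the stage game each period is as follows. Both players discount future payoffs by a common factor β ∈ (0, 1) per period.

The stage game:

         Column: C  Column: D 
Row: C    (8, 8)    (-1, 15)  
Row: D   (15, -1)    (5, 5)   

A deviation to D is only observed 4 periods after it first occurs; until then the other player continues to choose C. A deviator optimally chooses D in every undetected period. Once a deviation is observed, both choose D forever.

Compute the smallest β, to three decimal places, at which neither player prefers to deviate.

0.915

A deviator earns 15 for 4 periods, then 5 forever; cooperating earns 8 forever. Multiplying the IC by (1−β):
8 ≥ 15(1−β^4) + 5β^4, so 10·β^4 ≥ 7 and β^4 ≥ 7/10.
β ≥ (7/10)^(1/4) ≈ 0.915.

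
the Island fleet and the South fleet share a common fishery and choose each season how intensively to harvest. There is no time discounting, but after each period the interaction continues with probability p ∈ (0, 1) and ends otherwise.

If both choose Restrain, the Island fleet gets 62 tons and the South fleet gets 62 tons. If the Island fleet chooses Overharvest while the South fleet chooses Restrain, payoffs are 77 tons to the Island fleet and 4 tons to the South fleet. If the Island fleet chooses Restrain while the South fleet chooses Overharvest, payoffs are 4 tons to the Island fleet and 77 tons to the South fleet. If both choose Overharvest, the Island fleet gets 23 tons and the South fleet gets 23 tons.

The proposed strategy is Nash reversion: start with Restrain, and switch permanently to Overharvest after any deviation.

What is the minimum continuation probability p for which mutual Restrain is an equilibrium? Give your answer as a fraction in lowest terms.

With no time discounting, the continuation probability p plays the role of the discount factor.
Grim-trigger IC: 62/(1−p) ≥ 77 + 23p/(1−p) ⇒ p ≥ (77−62)/(77−23) = 5/18.

5/18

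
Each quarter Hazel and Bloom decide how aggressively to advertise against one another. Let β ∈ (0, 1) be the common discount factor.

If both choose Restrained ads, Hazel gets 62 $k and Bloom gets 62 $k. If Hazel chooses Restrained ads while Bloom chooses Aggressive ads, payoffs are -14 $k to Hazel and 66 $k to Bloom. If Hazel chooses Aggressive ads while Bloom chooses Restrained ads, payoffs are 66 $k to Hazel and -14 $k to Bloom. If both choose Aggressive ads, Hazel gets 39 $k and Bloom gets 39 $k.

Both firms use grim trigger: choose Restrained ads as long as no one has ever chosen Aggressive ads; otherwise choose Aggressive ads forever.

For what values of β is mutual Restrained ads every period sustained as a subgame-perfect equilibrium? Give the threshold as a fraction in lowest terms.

Cooperation forever yields 62 each period: 62/(1−β).
Deviating yields 66 once, then 39 forever: 66 + 39β/(1−β).
No profitable deviation requires 62/(1−β) ≥ 66 + 39β/(1−β).
Multiplying by (1−β): 62 ≥ 66(1−β) + 39β = 66 − 27β.
So 27β ≥ 4, i.e. β ≥ 4/27.

4/27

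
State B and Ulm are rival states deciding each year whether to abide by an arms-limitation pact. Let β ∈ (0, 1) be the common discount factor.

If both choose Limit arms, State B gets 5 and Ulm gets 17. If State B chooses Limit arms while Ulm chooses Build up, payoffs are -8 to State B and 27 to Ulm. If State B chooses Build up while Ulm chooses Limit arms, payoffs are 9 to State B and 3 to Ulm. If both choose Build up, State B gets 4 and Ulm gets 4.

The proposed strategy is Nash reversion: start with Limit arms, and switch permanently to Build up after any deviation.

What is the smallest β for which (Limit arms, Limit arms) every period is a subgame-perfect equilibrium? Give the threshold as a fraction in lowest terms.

For State B: deviation gain 9−5 = 4, per-period punishment loss 5−4 = 1. IC gives β ≥ 4/5.
For Ulm: gain 10, loss 13 per period, so β ≥ 10/23.
The tighter constraint is State B's, so cooperation needs β ≥ 4/5.

4/5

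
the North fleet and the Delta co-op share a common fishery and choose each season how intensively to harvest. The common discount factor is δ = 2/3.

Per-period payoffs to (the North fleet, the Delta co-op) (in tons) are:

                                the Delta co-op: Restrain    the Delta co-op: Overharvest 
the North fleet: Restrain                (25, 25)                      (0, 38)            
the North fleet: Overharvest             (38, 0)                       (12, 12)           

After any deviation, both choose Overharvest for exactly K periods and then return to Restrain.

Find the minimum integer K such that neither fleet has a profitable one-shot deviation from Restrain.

2

No profitable deviation requires (25−12)(δ+…+δ^K) ≥ 38−25, i.e. δ+…+δ^K ≥ 1 ≈ 1.0000.
With δ = 2/3, the partial sums are K=1: 0.6667, K=2: 1.1111.
K = 2 is the first length at which the sum reaches 1.0000.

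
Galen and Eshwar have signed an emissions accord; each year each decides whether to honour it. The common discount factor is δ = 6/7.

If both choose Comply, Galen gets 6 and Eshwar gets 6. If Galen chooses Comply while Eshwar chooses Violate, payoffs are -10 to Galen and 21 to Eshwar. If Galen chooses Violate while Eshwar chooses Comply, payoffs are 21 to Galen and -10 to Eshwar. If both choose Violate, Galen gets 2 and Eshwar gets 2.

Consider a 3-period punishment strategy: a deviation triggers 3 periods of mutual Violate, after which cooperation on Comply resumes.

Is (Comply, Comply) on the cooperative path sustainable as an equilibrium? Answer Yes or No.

A one-shot deviation gives 21 now, then 2 for 3 periods, then back to 6.
Gain from deviating: (21−6) today; loss: (6−2) in each of the next 3 periods.
No-deviation condition: (6−2)(δ+…+δ^3) ≥ 21−6, i.e. δ+…+δ^3 ≥ 15/4.
At δ = 6/7: δ+…+δ^3 = 2.2216 < 3.7500.
So cooperation is not sustainable.

No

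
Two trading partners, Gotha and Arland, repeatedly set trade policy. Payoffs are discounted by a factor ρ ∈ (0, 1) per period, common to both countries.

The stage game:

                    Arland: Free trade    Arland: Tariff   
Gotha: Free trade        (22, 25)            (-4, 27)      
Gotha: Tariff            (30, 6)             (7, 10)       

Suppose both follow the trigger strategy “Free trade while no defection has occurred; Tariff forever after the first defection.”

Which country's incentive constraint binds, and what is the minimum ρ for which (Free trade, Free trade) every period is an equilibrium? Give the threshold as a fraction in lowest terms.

For Gotha: deviation gain 30−22 = 8, per-period punishment loss 22−7 = 15. IC gives ρ ≥ 8/23.
For Arland: gain 2, loss 15 per period, so ρ ≥ 2/17.
The tighter constraint is Gotha's, so cooperation needs ρ ≥ 8/23.

Gotha; ρ ≥ 8/23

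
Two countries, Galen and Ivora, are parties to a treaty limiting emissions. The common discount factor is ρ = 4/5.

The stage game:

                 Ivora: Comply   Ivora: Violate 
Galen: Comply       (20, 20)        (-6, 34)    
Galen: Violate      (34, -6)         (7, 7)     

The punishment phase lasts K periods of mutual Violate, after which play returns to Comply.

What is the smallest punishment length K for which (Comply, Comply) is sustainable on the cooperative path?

2

No profitable deviation requires (20−7)(ρ+…+ρ^K) ≥ 34−20, i.e. ρ+…+ρ^K ≥ 14/13 ≈ 1.0769.
With ρ = 4/5, the partial sums are K=1: 0.8000, K=2: 1.4400.
K = 2 is the first length at which the sum reaches 1.0769.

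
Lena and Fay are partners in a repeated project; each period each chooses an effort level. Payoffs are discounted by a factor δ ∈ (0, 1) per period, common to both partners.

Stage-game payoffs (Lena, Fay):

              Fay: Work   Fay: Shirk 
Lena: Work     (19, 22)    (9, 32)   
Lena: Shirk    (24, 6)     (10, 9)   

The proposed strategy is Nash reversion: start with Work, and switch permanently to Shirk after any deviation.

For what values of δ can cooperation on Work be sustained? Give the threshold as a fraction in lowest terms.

Lena: cooperation gives 19 each period; deviation gives 24 once then 10 forever.
  19/(1−δ) ≥ 24 + 10δ/(1−δ) ⇒ δ ≥ 5/14.
Fay: cooperation gives 22 each period; deviation gives 32 once then 9 forever.
  δ ≥ 10/23.
Both must hold, so the binding constraint is Fay's: δ ≥ 10/23.

10/23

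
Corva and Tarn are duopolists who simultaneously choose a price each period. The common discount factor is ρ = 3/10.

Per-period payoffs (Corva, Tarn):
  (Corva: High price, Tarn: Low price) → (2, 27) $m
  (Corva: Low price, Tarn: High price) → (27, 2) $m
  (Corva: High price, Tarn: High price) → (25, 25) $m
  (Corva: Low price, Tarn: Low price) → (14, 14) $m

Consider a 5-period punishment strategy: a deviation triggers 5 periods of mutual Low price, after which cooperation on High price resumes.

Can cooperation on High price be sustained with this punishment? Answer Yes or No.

Comparing payoff streams over the 6 periods until play realigns: cooperate → 25(1+ρ+…+ρ^5); deviate → 27 + 14(ρ+…+ρ^5).
Cooperation is sustained iff (25−14)(ρ+…+ρ^5) ≥ 27−25.
ρ+…+ρ^5 = 3/10·(1−(3/10)^5)/(1−3/10) = 0.4275, and (27−25)/(25−14) = 0.1818.
0.4275 ≥ 0.1818, so cooperation is sustainable.

Yes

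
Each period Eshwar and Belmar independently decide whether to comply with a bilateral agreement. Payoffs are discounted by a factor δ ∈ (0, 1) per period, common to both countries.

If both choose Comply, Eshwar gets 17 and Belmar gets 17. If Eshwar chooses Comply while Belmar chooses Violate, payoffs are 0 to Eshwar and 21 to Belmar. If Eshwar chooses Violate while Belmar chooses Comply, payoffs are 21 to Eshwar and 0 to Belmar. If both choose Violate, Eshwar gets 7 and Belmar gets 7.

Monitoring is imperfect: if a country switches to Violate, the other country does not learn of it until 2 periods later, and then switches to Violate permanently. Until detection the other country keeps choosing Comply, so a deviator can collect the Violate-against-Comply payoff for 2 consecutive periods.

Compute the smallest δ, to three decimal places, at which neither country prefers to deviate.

Deviating for the 2 undetected periods gains 21−17 = 4 per period over cooperation, then loses 17−7 = 10 per period forever once punishment starts.
Gain: 4(1 + δ + … + δ^1); loss: 10·δ^2/(1−δ).
No profitable deviation ⇔ 4(1−δ^2) ≤ 10·δ^2, i.e. δ^2 ≥ 4/(4+10) = 2/7.
Hence δ ≥ (2/7)^(1/2) ≈ 0.535.

0.535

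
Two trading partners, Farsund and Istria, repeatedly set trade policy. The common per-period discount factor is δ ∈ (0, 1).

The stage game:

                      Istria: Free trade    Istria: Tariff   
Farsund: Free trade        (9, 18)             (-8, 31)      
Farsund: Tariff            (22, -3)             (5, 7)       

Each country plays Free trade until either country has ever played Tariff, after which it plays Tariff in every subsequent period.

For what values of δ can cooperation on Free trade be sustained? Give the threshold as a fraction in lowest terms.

Farsund's threshold: (22−9)/(22−5) = 13/17.
Istria's threshold: (31−18)/(31−7) = 13/24.
13/17 > 13/24, so Farsund binds and δ* = 13/17.

13/17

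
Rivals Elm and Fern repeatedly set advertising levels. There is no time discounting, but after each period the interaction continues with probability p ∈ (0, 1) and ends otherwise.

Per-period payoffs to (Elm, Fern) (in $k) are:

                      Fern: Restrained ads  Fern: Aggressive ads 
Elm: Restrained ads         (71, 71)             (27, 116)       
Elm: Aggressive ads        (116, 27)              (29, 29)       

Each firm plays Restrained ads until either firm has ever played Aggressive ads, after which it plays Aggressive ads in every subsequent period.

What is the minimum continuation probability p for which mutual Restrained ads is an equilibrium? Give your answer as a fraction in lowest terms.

Expected cooperation value is 71 + p·71 + p²·71 + … = 71/(1−p); deviation gives 116 + p·29/(1−p).
71 ≥ 116(1−p) + 29p ⇒ 87p ≥ 45 ⇒ p ≥ 45/87 = 15/29.

15/29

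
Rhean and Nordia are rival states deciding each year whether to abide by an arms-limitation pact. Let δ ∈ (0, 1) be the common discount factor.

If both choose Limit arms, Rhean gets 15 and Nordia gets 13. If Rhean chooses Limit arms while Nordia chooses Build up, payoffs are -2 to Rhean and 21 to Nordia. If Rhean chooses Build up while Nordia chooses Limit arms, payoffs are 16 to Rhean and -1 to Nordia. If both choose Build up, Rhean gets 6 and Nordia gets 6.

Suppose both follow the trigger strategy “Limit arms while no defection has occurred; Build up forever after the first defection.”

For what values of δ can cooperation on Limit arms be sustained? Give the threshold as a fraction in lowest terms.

8/15

Rhean's threshold: (16−15)/(16−6) = 1/10.
Nordia's threshold: (21−13)/(21−6) = 8/15.
1/10 < 8/15, so Nordia binds and δ* = 8/15.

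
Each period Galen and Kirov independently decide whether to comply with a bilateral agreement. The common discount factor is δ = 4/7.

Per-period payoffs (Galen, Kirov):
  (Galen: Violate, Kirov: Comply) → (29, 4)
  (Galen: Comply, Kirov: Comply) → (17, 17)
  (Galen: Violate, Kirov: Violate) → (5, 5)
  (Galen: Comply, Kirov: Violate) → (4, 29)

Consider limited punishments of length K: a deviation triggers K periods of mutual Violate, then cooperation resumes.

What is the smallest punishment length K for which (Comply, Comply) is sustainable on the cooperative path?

Need Σ_{k=1}^{K} δ^k ≥ (29−17)/(17−5) = 1.0000 at δ = 4/7.
At K = 2 the sum is 0.8980 < 1.0000; at K = 3 it is 1.0845 ≥ 1.0000.
So the minimum punishment length is K = 3.

3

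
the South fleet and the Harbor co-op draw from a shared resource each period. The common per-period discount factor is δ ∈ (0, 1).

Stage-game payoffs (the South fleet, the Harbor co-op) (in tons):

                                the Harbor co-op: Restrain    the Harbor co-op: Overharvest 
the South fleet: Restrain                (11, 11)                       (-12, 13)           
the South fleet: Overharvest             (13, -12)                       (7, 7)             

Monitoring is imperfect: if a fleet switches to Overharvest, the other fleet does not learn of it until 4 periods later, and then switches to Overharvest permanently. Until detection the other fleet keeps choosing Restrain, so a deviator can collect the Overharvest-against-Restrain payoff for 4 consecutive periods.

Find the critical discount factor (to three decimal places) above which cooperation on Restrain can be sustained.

0.760

The best deviation is to choose Overharvest for all 4 undetected periods, earning 13 each, then 7 forever once detected.
Deviation value: 13(1−δ^4)/(1−δ) + 7δ^4/(1−δ); cooperation value: 11/(1−δ).
IC: 11 ≥ 13(1−δ^4) + 7δ^4 = 13 − 6δ^4.
So δ^4 ≥ 2/6 = 1/3, giving δ ≥ (1/3)^(1/4) ≈ 0.760.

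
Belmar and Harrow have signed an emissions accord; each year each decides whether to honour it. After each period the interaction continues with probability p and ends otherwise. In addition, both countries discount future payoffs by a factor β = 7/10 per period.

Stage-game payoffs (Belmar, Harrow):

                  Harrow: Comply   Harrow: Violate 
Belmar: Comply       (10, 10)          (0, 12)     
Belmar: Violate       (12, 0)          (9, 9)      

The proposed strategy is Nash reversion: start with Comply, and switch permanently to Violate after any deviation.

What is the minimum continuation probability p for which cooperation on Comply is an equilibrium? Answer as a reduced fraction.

With continuation probability p and discount β, the effective per-period discount factor is βp.
Grim-trigger IC: βp ≥ (12−10)/(12−9) = 2/3.
So p ≥ (2/3)/(7/10) = 20/21.

20/21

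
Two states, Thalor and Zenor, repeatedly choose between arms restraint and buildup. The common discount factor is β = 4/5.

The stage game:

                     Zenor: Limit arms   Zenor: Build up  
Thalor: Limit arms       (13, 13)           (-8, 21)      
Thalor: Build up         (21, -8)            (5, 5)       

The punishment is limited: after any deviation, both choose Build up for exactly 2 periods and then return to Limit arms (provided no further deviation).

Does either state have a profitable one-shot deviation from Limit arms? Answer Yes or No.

IC: β+…+β^2 ≥ (21−13)/(13−5) = 1.
At β = 4/5: partial sum = 1.4400 ≥ 1.0000. Cooperation sustainable.

No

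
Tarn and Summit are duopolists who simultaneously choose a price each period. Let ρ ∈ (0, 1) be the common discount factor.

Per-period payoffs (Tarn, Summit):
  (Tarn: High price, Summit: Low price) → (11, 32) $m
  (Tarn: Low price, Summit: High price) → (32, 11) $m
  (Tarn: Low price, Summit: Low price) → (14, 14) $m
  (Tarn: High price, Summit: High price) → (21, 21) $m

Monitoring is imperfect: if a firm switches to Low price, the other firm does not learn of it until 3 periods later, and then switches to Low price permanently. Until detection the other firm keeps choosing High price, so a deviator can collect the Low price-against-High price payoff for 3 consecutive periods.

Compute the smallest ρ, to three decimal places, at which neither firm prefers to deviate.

0.849

The best deviation is to choose Low price for all 3 undetected periods, earning 32 each, then 14 forever once detected.
Deviation value: 32(1−ρ^3)/(1−ρ) + 14ρ^3/(1−ρ); cooperation value: 21/(1−ρ).
IC: 21 ≥ 32(1−ρ^3) + 14ρ^3 = 32 − 18ρ^3.
So ρ^3 ≥ 11/18, giving ρ ≥ (11/18)^(1/3) ≈ 0.849.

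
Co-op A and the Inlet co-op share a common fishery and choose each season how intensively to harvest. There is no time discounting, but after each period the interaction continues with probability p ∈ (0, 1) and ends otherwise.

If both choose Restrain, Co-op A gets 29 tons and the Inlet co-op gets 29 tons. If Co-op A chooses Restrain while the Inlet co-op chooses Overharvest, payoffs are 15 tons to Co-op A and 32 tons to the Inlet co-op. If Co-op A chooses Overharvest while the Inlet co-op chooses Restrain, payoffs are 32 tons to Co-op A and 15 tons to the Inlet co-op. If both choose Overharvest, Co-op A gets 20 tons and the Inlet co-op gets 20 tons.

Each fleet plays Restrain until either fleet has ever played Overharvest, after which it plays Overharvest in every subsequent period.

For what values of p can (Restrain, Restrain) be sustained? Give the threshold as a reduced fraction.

Expected cooperation value is 29 + p·29 + p²·29 + … = 29/(1−p); deviation gives 32 + p·20/(1−p).
29 ≥ 32(1−p) + 20p ⇒ 12p ≥ 3 ⇒ p ≥ 3/12 = 1/4.

1/4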